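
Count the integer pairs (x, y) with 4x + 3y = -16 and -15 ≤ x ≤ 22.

gcd(4, 3) = 1  (4 = 1*3 + 1, 3 = 3*1).
Back-substituting, 4*(1) + 3*(-1) = 1.
Scale by -16: particular solution (-16, 16); reduce x mod 3: (2, -8).
General solution: x = 2 + 3t, y = -8 - 4t for integer t.
-15 ≤ 2 + 3t ≤ 22 gives t ∈ [-5, 6], which is 12 values.

12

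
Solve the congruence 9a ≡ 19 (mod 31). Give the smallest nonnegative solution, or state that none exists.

9

gcd(31, 9):
  31 = 3·9 + 4
  9 = 2·4 + 1
  4 = 4·1
so gcd(31, 9) = 1.
1 divides 19, so solutions exist.
Back-substitute for Bézout coefficients:
  1 = 9 - 2·4
  ... = 9·(7) + 31·(-2)
So 9·(7) ≡ 1 (mod 31); multiply by 19: a ≡ 133 (mod 31).
Smallest nonnegative: a = 133 mod 31 = 9.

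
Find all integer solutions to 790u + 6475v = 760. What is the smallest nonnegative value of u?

gcd(6475, 790) = 5  (6475 = 8·790 + 155, 790 = 5·155 + 15, 155 = 10·15 + 5, 15 = 3·5).
5 divides 760, so solutions exist.
Back-substituting, 790·(-418) + 6475·(51) = 5.
Scale by 760/5 = 152: (u₀, v₀) = (-63536, 7752).
General solution: u = -63536 + 1295t, v = 7752 - 158t for integer t.
u ≥ 0: smallest is -63536 mod 1295 = 1214 (at t = 50), with v = -148.

1214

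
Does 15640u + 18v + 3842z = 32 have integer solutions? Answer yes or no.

gcd(15640, 18) = 2  (15640 = 868×18 + 16, 18 = 1×16 + 2, 16 = 8×2).
gcd(2, 3842) = 2.
2 divides 32, so integer solutions exist.

yes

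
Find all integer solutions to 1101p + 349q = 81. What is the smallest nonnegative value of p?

176

gcd(1101, 349) = 1  (1101 = 3×349 + 54, 349 = 6×54 + 25, 54 = 2×25 + 4, 25 = 6×4 + 1, 4 = 4×1).
1 divides 81, so solutions exist.
Back-substituting, 1101×(-84) + 349×(265) = 1.
Scale by 81/1 = 81: (p₀, q₀) = (-6804, 21465).
General solution: p = -6804 + 349t, q = 21465 - 1101t for integer t.
p ≥ 0: smallest is -6804 mod 349 = 176 (at t = 20), with q = -555.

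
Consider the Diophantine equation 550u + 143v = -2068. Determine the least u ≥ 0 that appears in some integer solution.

3

gcd(550, 143):
  550 = 3*143 + 121
  143 = 1*121 + 22
  121 = 5*22 + 11
  22 = 2*11
so gcd(550, 143) = 11.
11 divides -2068, so solutions exist.
Back-substitute for Bézout coefficients:
  11 = 121 - 5*22
  ... = 550*(6) + 143*(-23)
Scale by -2068/11 = -188: (u₀, v₀) = (-1128, 4324).
General solution: u = -1128 + 13t, v = 4324 - 50t for integer t.
u ≥ 0: smallest is -1128 mod 13 = 3 (at t = 87), with v = -26.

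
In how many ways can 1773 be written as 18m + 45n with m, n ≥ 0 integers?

20

gcd(45, 18):
  45 = 2·18 + 9
  18 = 2·9
so gcd(45, 18) = 9.
Back-substitute for Bézout coefficients:
  9 = 45 - 2·18
  ... = 18·(-2) + 45·(1)
Scale by 197: one solution is (-394, 197). Reduce m mod 5: (1, 39).
General: m = 1 + 5t, n = 39 - 2t.
m ≥ 0 ⇒ t ≥ 0; n ≥ 0 ⇒ t ≤ 19. So t ∈ [0, 19]: 20 solutions.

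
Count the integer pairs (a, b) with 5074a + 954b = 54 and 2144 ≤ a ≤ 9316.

gcd(5074, 954) = 2  (5074 = 5*954 + 304, 954 = 3*304 + 42, 304 = 7*42 + 10, 42 = 4*10 + 2, 10 = 5*2).
Back-substituting, 5074*(-91) + 954*(484) = 2.
Scale by 27: particular solution (-2457, 13068); reduce a mod 477: (405, -2154).
General solution: a = 405 + 477t, b = -2154 - 2537t for integer t.
2144 ≤ 405 + 477t ≤ 9316 gives t ∈ [4, 18], which is 15 values.

15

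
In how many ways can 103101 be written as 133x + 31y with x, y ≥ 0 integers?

25

gcd(133, 31):
  133 = 4·31 + 9
  31 = 3·9 + 4
  9 = 2·4 + 1
  4 = 4·1
so gcd(133, 31) = 1.
Back-substitute for Bézout coefficients:
  1 = 9 - 2·4
  ... = 133·(7) + 31·(-30)
Scale by 103101: one solution is (721707, -3093030). Reduce x mod 31: (27, 3210).
General: x = 27 + 31t, y = 3210 - 133t.
x ≥ 0 ⇒ t ≥ 0; y ≥ 0 ⇒ t ≤ 24. So t ∈ [0, 24]: 25 solutions.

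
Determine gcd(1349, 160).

1

gcd(1349, 160):
  1349 = 8·160 + 69
  160 = 2·69 + 22
  69 = 3·22 + 3
  22 = 7·3 + 1
  3 = 3·1
so gcd(1349, 160) = 1.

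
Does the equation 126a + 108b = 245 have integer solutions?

no

gcd(126, 108) = 18.
18 does not divide 245 (remainder 11), so no integer solutions.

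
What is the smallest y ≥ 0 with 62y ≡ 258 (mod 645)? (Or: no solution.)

129

gcd(645, 62) = 1  (645 = 10×62 + 25, 62 = 2×25 + 12, 25 = 2×12 + 1, 12 = 12×1).
1 divides 258, so solutions exist.
Back-substituting, 62×(-52) + 645×(5) = 1.
So 62×(-52) ≡ 1 (mod 645); multiply by 258: y ≡ -13416 (mod 645).
Smallest nonnegative: y = -13416 mod 645 = 129.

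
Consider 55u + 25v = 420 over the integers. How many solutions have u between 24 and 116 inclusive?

19

gcd(55, 25) = 5.
By Bézout, 55·(1) + 25·(-2) = 5.
Particular solution: (4, 8).
General solution: u = 4 + 5t, v = 8 - 11t for integer t.
24 ≤ 4 + 5t ≤ 116 gives t ∈ [4, 22], which is 19 values.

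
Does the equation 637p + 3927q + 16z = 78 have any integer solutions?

yes

gcd(3927, 637) = 7.
gcd(7, 16) = 1.
1 divides 78, so integer solutions exist.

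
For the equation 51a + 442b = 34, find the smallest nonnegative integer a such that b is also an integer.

18

gcd(442, 51) = 17.
17 divides 34, so solutions exist.
By Bézout, 51×(9) + 442×(-1) = 17.
Scale by 34/17 = 2: (a₀, b₀) = (18, -2).
General solution: a = 18 + 26t, b = -2 - 3t for integer t.
a ≥ 0: smallest is 18 mod 26 = 18 (at t = 0), with b = -2.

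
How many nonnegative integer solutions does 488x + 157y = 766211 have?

gcd(488, 157):
  488 = 3×157 + 17
  157 = 9×17 + 4
  17 = 4×4 + 1
  4 = 4×1
so gcd(488, 157) = 1.
Back-substitute for Bézout coefficients:
  1 = 17 - 4×4
  ... = 488×(37) + 157×(-115)
Scale by 766211: one solution is (28349807, -88114265). Reduce x mod 157: (3, 4871).
General: x = 3 + 157t, y = 4871 - 488t.
x ≥ 0 ⇒ t ≥ 0; y ≥ 0 ⇒ t ≤ 9. So t ∈ [0, 9]: 10 solutions.

10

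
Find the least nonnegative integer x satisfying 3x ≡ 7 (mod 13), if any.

11

gcd(13, 3) = 1  (13 = 4·3 + 1, 3 = 3·1).
1 divides 7, so solutions exist.
Back-substituting, 3·(-4) + 13·(1) = 1.
So 3·(-4) ≡ 1 (mod 13); multiply by 7: x ≡ -28 (mod 13).
Smallest nonnegative: x = -28 mod 13 = 11.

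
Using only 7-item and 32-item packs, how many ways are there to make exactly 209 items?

Need nonnegative integers with 7j + 32k = 209.
gcd(7, 32) = 1, and 7·(-9) + 32·(2) = 1.
So (j₀, k₀) = (-1881, 418); general j = -1881 + 32t, k = 418 - 7t.
j ≥ 0 ⇒ t ≥ 59; k ≥ 0 ⇒ t ≤ 59. That's 1 value of t.

1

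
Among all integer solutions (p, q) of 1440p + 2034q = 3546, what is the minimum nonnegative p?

18

gcd(2034, 1440):
  2034 = 1×1440 + 594
  1440 = 2×594 + 252
  594 = 2×252 + 90
  252 = 2×90 + 72
  90 = 1×72 + 18
  72 = 4×18
so gcd(2034, 1440) = 18.
18 divides 3546, so solutions exist.
Back-substitute for Bézout coefficients:
  18 = 90 - 1×72
  ... = 1440×(-24) + 2034×(17)
Scale by 3546/18 = 197: (p₀, q₀) = (-4728, 3349).
General solution: p = -4728 + 113t, q = 3349 - 80t for integer t.
p ≥ 0: smallest is -4728 mod 113 = 18 (at t = 42), with q = -11.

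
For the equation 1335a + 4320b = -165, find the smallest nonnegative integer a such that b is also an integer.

29

gcd(4320, 1335) = 15.
15 divides -165, so solutions exist.
By Bézout, 1335×(-55) + 4320×(17) = 15.
Scale by -165/15 = -11: (a₀, b₀) = (605, -187).
General solution: a = 605 + 288t, b = -187 - 89t for integer t.
a ≥ 0: smallest is 605 mod 288 = 29 (at t = -2), with b = -9.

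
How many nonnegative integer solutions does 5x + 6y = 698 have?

gcd(6, 5) = 1  (6 = 1×5 + 1, 5 = 5×1).
Back-substituting, 5×(-1) + 6×(1) = 1.
Scale by 698: one solution is (-698, 698). Reduce x mod 6: (4, 113).
General: x = 4 + 6t, y = 113 - 5t.
x ≥ 0 ⇒ t ≥ 0; y ≥ 0 ⇒ t ≤ 22. So t ∈ [0, 22]: 23 solutions.

23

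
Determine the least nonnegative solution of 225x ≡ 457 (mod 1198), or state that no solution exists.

1019

gcd(1198, 225) = 1.
1 divides 457, so solutions exist.
By Bézout, 225*(-197) + 1198*(37) = 1.
So 225*(-197) ≡ 1 (mod 1198); multiply by 457: x ≡ -90029 (mod 1198).
Smallest nonnegative: x = -90029 mod 1198 = 1019.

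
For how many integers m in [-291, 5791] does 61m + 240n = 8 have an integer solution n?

26

gcd(240, 61) = 1  (240 = 3×61 + 57, 61 = 1×57 + 4, 57 = 14×4 + 1, 4 = 4×1).
Back-substituting, 61×(-59) + 240×(15) = 1.
Scale by 8: particular solution (-472, 120); reduce m mod 240: (8, -2).
General solution: m = 8 + 240t, n = -2 - 61t for integer t.
-291 ≤ 8 + 240t ≤ 5791 gives t ∈ [-1, 24], which is 26 values.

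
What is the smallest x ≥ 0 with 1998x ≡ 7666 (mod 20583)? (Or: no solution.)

gcd(20583, 1998):
  20583 = 10·1998 + 603
  1998 = 3·603 + 189
  603 = 3·189 + 36
  189 = 5·36 + 9
  36 = 4·9
so gcd(20583, 1998) = 9.
9 does not divide 7666, so the congruence has no solution.

no solution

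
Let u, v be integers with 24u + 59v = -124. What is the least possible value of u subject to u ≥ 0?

gcd(59, 24) = 1  (59 = 2*24 + 11, 24 = 2*11 + 2, 11 = 5*2 + 1, 2 = 2*1).
1 divides -124, so solutions exist.
Back-substituting, 24*(-27) + 59*(11) = 1.
Scale by -124/1 = -124: (u₀, v₀) = (3348, -1364).
General solution: u = 3348 + 59t, v = -1364 - 24t for integer t.
u ≥ 0: smallest is 3348 mod 59 = 44 (at t = -56), with v = -20.

44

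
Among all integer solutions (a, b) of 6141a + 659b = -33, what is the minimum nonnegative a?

367

gcd(6141, 659):
  6141 = 9·659 + 210
  659 = 3·210 + 29
  210 = 7·29 + 7
  29 = 4·7 + 1
  7 = 7·1
so gcd(6141, 659) = 1.
1 divides -33, so solutions exist.
Back-substitute for Bézout coefficients:
  1 = 29 - 4·7
  ... = 6141·(-91) + 659·(848)
Scale by -33/1 = -33: (a₀, b₀) = (3003, -27984).
General solution: a = 3003 + 659t, b = -27984 - 6141t for integer t.
a ≥ 0: smallest is 3003 mod 659 = 367 (at t = -4), with b = -3420.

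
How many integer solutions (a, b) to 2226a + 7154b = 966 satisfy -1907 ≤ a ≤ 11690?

26

gcd(7154, 2226):
  7154 = 3·2226 + 476
  2226 = 4·476 + 322
  476 = 1·322 + 154
  322 = 2·154 + 14
  154 = 11·14
so gcd(7154, 2226) = 14.
Back-substitute for Bézout coefficients:
  14 = 322 - 2·154
  ... = 2226·(45) + 7154·(-14)
Scale by 69: particular solution (3105, -966); reduce a mod 511: (39, -12).
General solution: a = 39 + 511t, b = -12 - 159t for integer t.
-1907 ≤ 39 + 511t ≤ 11690 gives t ∈ [-3, 22], which is 26 values.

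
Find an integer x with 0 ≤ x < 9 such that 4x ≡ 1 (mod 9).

gcd(9, 4) = 1  (9 = 2×4 + 1, 4 = 4×1).
Back-substituting, 4×(-2) + 9×(1) = 1.
So 4×-2 ≡ 1 (mod 9), and -2 mod 9 = 7.

7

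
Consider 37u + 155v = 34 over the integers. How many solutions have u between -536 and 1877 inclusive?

gcd(155, 37):
  155 = 4*37 + 7
  37 = 5*7 + 2
  7 = 3*2 + 1
  2 = 2*1
so gcd(155, 37) = 1.
Back-substitute for Bézout coefficients:
  1 = 7 - 3*2
  ... = 37*(-67) + 155*(16)
Scale by 34: particular solution (-2278, 544); reduce u mod 155: (47, -11).
General solution: u = 47 + 155t, v = -11 - 37t for integer t.
-536 ≤ 47 + 155t ≤ 1877 gives t ∈ [-3, 11], which is 15 values.

15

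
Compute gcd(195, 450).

gcd(450, 195):
  450 = 2×195 + 60
  195 = 3×60 + 15
  60 = 4×15
so gcd(450, 195) = 15.

15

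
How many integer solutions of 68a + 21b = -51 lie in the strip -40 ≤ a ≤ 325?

gcd(68, 21) = 1.
By Bézout, 68×(-4) + 21×(13) = 1.
Particular solution: (15, -51).
General solution: a = 15 + 21t, b = -51 - 68t for integer t.
-40 ≤ 15 + 21t ≤ 325 gives t ∈ [-2, 14], which is 17 values.

17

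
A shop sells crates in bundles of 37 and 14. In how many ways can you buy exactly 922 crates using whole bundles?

2

Need nonnegative integers with 37j + 14k = 922.
gcd(37, 14) = 1, and 37·(-3) + 14·(8) = 1.
So (j₀, k₀) = (-2766, 7376); general j = -2766 + 14t, k = 7376 - 37t.
j ≥ 0 ⇒ t ≥ 198; k ≥ 0 ⇒ t ≤ 199. That's 2 values of t.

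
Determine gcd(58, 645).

1

gcd(645, 58) = 1  (645 = 11×58 + 7, 58 = 8×7 + 2, 7 = 3×2 + 1, 2 = 2×1).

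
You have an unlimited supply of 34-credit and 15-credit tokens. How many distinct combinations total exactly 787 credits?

Need nonnegative integers with 34j + 15k = 787.
gcd(34, 15) = 1, and 34·(4) + 15·(-9) = 1.
So (j₀, k₀) = (3148, -7083); general j = 3148 + 15t, k = -7083 - 34t.
j ≥ 0 ⇒ t ≥ -209; k ≥ 0 ⇒ t ≤ -209. That's 1 value of t.

1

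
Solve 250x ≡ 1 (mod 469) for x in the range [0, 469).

227

gcd(469, 250) = 1  (469 = 1·250 + 219, 250 = 1·219 + 31, 219 = 7·31 + 2, 31 = 15·2 + 1, 2 = 2·1).
Back-substituting, 250·(227) + 469·(-121) = 1.
So 250·227 ≡ 1 (mod 469), and 227 mod 469 = 227.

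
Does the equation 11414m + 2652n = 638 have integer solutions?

no

gcd(11414, 2652):
  11414 = 4×2652 + 806
  2652 = 3×806 + 234
  806 = 3×234 + 104
  234 = 2×104 + 26
  104 = 4×26
so gcd(11414, 2652) = 26.
26 does not divide 638 (remainder 14), so no integer solutions.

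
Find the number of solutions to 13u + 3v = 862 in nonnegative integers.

22

gcd(13, 3) = 1.
By Bézout, 13×(1) + 3×(-4) = 1.
One solution: (1, 283).
General: u = 1 + 3t, v = 283 - 13t.
u ≥ 0 ⇒ t ≥ 0; v ≥ 0 ⇒ t ≤ 21. So t ∈ [0, 21]: 22 solutions.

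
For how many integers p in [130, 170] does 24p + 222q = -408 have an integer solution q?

2

gcd(222, 24) = 6  (222 = 9*24 + 6, 24 = 4*6).
Back-substituting, 24*(-9) + 222*(1) = 6.
Scale by -68: particular solution (612, -68); reduce p mod 37: (20, -4).
General solution: p = 20 + 37t, q = -4 - 4t for integer t.
130 ≤ 20 + 37t ≤ 170 gives t ∈ [3, 4], which is 2 values.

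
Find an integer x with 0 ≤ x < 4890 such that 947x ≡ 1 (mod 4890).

gcd(4890, 947) = 1  (4890 = 5·947 + 155, 947 = 6·155 + 17, 155 = 9·17 + 2, 17 = 8·2 + 1, 2 = 2·1).
Back-substituting, 947·(2303) + 4890·(-446) = 1.
So 947·2303 ≡ 1 (mod 4890), and 2303 mod 4890 = 2303.

2303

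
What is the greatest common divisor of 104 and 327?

1

gcd(327, 104):
  327 = 3·104 + 15
  104 = 6·15 + 14
  15 = 1·14 + 1
  14 = 14·1
so gcd(327, 104) = 1.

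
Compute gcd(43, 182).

1

gcd(182, 43):
  182 = 4*43 + 10
  43 = 4*10 + 3
  10 = 3*3 + 1
  3 = 3*1
so gcd(182, 43) = 1.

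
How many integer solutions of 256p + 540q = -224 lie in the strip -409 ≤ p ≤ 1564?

gcd(540, 256) = 4.
By Bézout, 256·(19) + 540·(-9) = 4.
Particular solution: (16, -8).
General solution: p = 16 + 135t, q = -8 - 64t for integer t.
-409 ≤ 16 + 135t ≤ 1564 gives t ∈ [-3, 11], which is 15 values.

15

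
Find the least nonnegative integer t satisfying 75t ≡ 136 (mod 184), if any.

gcd(184, 75) = 1  (184 = 2·75 + 34, 75 = 2·34 + 7, 34 = 4·7 + 6, 7 = 1·6 + 1, 6 = 6·1).
1 divides 136, so solutions exist.
Back-substituting, 75·(27) + 184·(-11) = 1.
So 75·(27) ≡ 1 (mod 184); multiply by 136: t ≡ 3672 (mod 184).
Smallest nonnegative: t = 3672 mod 184 = 176.

176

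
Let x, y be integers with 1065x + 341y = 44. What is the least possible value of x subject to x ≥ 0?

66

gcd(1065, 341) = 1.
1 divides 44, so solutions exist.
By Bézout, 1065×(-138) + 341×(431) = 1.
Scale by 44/1 = 44: (x₀, y₀) = (-6072, 18964).
General solution: x = -6072 + 341t, y = 18964 - 1065t for integer t.
x ≥ 0: smallest is -6072 mod 341 = 66 (at t = 18), with y = -206.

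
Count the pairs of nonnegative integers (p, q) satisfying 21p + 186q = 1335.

gcd(186, 21):
  186 = 8×21 + 18
  21 = 1×18 + 3
  18 = 6×3
so gcd(186, 21) = 3.
Back-substitute for Bézout coefficients:
  3 = 21 - 1×18
  ... = 21×(9) + 186×(-1)
Scale by 445: one solution is (4005, -445). Reduce p mod 62: (37, 3).
General: p = 37 + 62t, q = 3 - 7t.
p ≥ 0 ⇒ t ≥ 0; q ≥ 0 ⇒ t ≤ 0. So t ∈ [0, 0]: 1 solution.

1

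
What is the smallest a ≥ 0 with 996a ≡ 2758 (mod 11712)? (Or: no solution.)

gcd(11712, 996) = 12  (11712 = 11·996 + 756, 996 = 1·756 + 240, 756 = 3·240 + 36, 240 = 6·36 + 24, 36 = 1·24 + 12, 24 = 2·12).
12 does not divide 2758, so the congruence has no solution.

no solution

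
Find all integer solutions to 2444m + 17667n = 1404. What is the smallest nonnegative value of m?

gcd(17667, 2444):
  17667 = 7·2444 + 559
  2444 = 4·559 + 208
  559 = 2·208 + 143
  208 = 1·143 + 65
  143 = 2·65 + 13
  65 = 5·13
so gcd(17667, 2444) = 13.
13 divides 1404, so solutions exist.
Back-substitute for Bézout coefficients:
  13 = 143 - 2·65
  ... = 2444·(-253) + 17667·(35)
Scale by 1404/13 = 108: (m₀, n₀) = (-27324, 3780).
General solution: m = -27324 + 1359t, n = 3780 - 188t for integer t.
m ≥ 0: smallest is -27324 mod 1359 = 1215 (at t = 21), with n = -168.

1215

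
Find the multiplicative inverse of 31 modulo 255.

gcd(255, 31):
  255 = 8·31 + 7
  31 = 4·7 + 3
  7 = 2·3 + 1
  3 = 3·1
so gcd(255, 31) = 1.
Back-substitute for Bézout coefficients:
  1 = 7 - 2·3
  ... = 31·(-74) + 255·(9)
So 31·-74 ≡ 1 (mod 255), and -74 mod 255 = 181.

181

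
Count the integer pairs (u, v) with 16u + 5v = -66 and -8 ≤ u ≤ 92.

gcd(16, 5):
  16 = 3·5 + 1
  5 = 5·1
so gcd(16, 5) = 1.
Back-substitute for Bézout coefficients:
  1 = 16 - 3·5
  ... = 16·(1) + 5·(-3)
Scale by -66: particular solution (-66, 198); reduce u mod 5: (4, -26).
General solution: u = 4 + 5t, v = -26 - 16t for integer t.
-8 ≤ 4 + 5t ≤ 92 gives t ∈ [-2, 17], which is 20 values.

20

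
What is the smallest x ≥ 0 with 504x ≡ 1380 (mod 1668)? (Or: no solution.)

59

gcd(1668, 504) = 12.
12 divides 1380, so solutions exist.
By Bézout, 504×(-43) + 1668×(13) = 12.
So 504×(-43) ≡ 12 (mod 1668); multiply by 115: x ≡ -4945 (mod 139).
Smallest nonnegative: x = -4945 mod 139 = 59.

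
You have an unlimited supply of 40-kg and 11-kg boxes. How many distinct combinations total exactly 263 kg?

1

Need nonnegative integers with 40j + 11k = 263.
gcd(40, 11) = 1, and 40·(-3) + 11·(11) = 1.
So (j₀, k₀) = (-789, 2893); general j = -789 + 11t, k = 2893 - 40t.
j ≥ 0 ⇒ t ≥ 72; k ≥ 0 ⇒ t ≤ 72. That's 1 value of t.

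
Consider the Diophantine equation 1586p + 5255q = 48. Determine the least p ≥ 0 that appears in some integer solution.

gcd(5255, 1586) = 1.
1 divides 48, so solutions exist.
By Bézout, 1586·(-719) + 5255·(217) = 1.
Scale by 48/1 = 48: (p₀, q₀) = (-34512, 10416).
General solution: p = -34512 + 5255t, q = 10416 - 1586t for integer t.
p ≥ 0: smallest is -34512 mod 5255 = 2273 (at t = 7), with q = -686.

2273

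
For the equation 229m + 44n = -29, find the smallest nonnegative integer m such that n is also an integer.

31

gcd(229, 44):
  229 = 5×44 + 9
  44 = 4×9 + 8
  9 = 1×8 + 1
  8 = 8×1
so gcd(229, 44) = 1.
1 divides -29, so solutions exist.
Back-substitute for Bézout coefficients:
  1 = 9 - 1×8
  ... = 229×(5) + 44×(-26)
Scale by -29/1 = -29: (m₀, n₀) = (-145, 754).
General solution: m = -145 + 44t, n = 754 - 229t for integer t.
m ≥ 0: smallest is -145 mod 44 = 31 (at t = 4), with n = -162.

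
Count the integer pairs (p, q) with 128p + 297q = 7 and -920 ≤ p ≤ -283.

gcd(297, 128) = 1.
By Bézout, 128·(-58) + 297·(25) = 1.
Particular solution: (188, -81).
General solution: p = 188 + 297t, q = -81 - 128t for integer t.
-920 ≤ 188 + 297t ≤ -283 gives t ∈ [-3, -2], which is 2 values.

2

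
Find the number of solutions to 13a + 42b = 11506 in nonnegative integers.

21

gcd(42, 13) = 1.
By Bézout, 13×(13) + 42×(-4) = 1.
One solution: (16, 269).
General: a = 16 + 42t, b = 269 - 13t.
a ≥ 0 ⇒ t ≥ 0; b ≥ 0 ⇒ t ≤ 20. So t ∈ [0, 20]: 21 solutions.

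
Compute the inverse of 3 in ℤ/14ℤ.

5

gcd(14, 3) = 1  (14 = 4*3 + 2, 3 = 1*2 + 1, 2 = 2*1).
Back-substituting, 3*(5) + 14*(-1) = 1.
So 3*5 ≡ 1 (mod 14), and 5 mod 14 = 5.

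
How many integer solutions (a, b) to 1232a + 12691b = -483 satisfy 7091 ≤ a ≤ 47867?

22

gcd(12691, 1232) = 7.
By Bézout, 1232*(855) + 12691*(-83) = 7.
Particular solution: (834, -81).
General solution: a = 834 + 1813t, b = -81 - 176t for integer t.
7091 ≤ 834 + 1813t ≤ 47867 gives t ∈ [4, 25], which is 22 values.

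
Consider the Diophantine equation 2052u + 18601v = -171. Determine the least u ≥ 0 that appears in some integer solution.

571

gcd(18601, 2052) = 19.
19 divides -171, so solutions exist.
By Bézout, 2052·(-281) + 18601·(31) = 19.
Scale by -171/19 = -9: (u₀, v₀) = (2529, -279).
General solution: u = 2529 + 979t, v = -279 - 108t for integer t.
u ≥ 0: smallest is 2529 mod 979 = 571 (at t = -2), with v = -63.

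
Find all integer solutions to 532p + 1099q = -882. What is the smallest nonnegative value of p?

gcd(1099, 532) = 7  (1099 = 2×532 + 35, 532 = 15×35 + 7, 35 = 5×7).
7 divides -882, so solutions exist.
Back-substituting, 532×(31) + 1099×(-15) = 7.
Scale by -882/7 = -126: (p₀, q₀) = (-3906, 1890).
General solution: p = -3906 + 157t, q = 1890 - 76t for integer t.
p ≥ 0: smallest is -3906 mod 157 = 19 (at t = 25), with q = -10.

19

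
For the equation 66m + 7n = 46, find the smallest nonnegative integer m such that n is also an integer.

6

gcd(66, 7) = 1.
1 divides 46, so solutions exist.
By Bézout, 66*(-2) + 7*(19) = 1.
Scale by 46/1 = 46: (m₀, n₀) = (-92, 874).
General solution: m = -92 + 7t, n = 874 - 66t for integer t.
m ≥ 0: smallest is -92 mod 7 = 6 (at t = 14), with n = -50.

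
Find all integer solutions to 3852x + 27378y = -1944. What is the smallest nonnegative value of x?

99

gcd(27378, 3852) = 18.
18 divides -1944, so solutions exist.
By Bézout, 3852×(661) + 27378×(-93) = 18.
Scale by -1944/18 = -108: (x₀, y₀) = (-71388, 10044).
General solution: x = -71388 + 1521t, y = 10044 - 214t for integer t.
x ≥ 0: smallest is -71388 mod 1521 = 99 (at t = 47), with y = -14.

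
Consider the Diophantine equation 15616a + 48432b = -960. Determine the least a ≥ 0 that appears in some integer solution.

gcd(48432, 15616):
  48432 = 3×15616 + 1584
  15616 = 9×1584 + 1360
  1584 = 1×1360 + 224
  1360 = 6×224 + 16
  224 = 14×16
so gcd(48432, 15616) = 16.
16 divides -960, so solutions exist.
Back-substitute for Bézout coefficients:
  16 = 1360 - 6×224
  ... = 15616×(214) + 48432×(-69)
Scale by -960/16 = -60: (a₀, b₀) = (-12840, 4140).
General solution: a = -12840 + 3027t, b = 4140 - 976t for integer t.
a ≥ 0: smallest is -12840 mod 3027 = 2295 (at t = 5), with b = -740.

2295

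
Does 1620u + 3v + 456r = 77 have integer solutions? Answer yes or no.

no

gcd(1620, 3):
  1620 = 540·3
so gcd(1620, 3) = 3.
gcd(3, 456) = 3.
3 does not divide 77 (remainder 2), so no integer solutions.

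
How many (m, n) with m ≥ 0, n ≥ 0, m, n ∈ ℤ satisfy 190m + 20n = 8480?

23

gcd(190, 20) = 10  (190 = 9*20 + 10, 20 = 2*10).
Back-substituting, 190*(1) + 20*(-9) = 10.
Scale by 848: one solution is (848, -7632). Reduce m mod 2: (0, 424).
General: m = 0 + 2t, n = 424 - 19t.
m ≥ 0 ⇒ t ≥ 0; n ≥ 0 ⇒ t ≤ 22. So t ∈ [0, 22]: 23 solutions.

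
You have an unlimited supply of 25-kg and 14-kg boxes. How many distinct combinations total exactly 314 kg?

1

Need nonnegative integers with 25j + 14k = 314.
gcd(25, 14) = 1, and 25·(-5) + 14·(9) = 1.
So (j₀, k₀) = (-1570, 2826); general j = -1570 + 14t, k = 2826 - 25t.
j ≥ 0 ⇒ t ≥ 113; k ≥ 0 ⇒ t ≤ 113. That's 1 value of t.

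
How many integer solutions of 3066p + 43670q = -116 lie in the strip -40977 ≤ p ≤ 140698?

8

gcd(43670, 3066):
  43670 = 14·3066 + 746
  3066 = 4·746 + 82
  746 = 9·82 + 8
  82 = 10·8 + 2
  8 = 4·2
so gcd(43670, 3066) = 2.
Back-substitute for Bézout coefficients:
  2 = 82 - 10·8
  ... = 3066·(5327) + 43670·(-374)
Scale by -58: particular solution (-308966, 21692); reduce p mod 21835: (18559, -1303).
General solution: p = 18559 + 21835t, q = -1303 - 1533t for integer t.
-40977 ≤ 18559 + 21835t ≤ 140698 gives t ∈ [-2, 5], which is 8 values.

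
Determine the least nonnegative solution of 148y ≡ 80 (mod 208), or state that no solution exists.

16

gcd(208, 148) = 4.
4 divides 80, so solutions exist.
By Bézout, 148·(-7) + 208·(5) = 4.
So 148·(-7) ≡ 4 (mod 208); multiply by 20: y ≡ -140 (mod 52).
Smallest nonnegative: y = -140 mod 52 = 16.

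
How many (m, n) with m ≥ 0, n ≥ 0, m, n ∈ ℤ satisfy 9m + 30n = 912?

gcd(30, 9) = 3.
By Bézout, 9·(-3) + 30·(1) = 3.
One solution: (8, 28).
General: m = 8 + 10t, n = 28 - 3t.
m ≥ 0 ⇒ t ≥ 0; n ≥ 0 ⇒ t ≤ 9. So t ∈ [0, 9]: 10 solutions.

10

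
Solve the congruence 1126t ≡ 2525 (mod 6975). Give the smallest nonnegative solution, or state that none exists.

950

gcd(6975, 1126) = 1.
1 divides 2525, so solutions exist.
By Bézout, 1126*(3376) + 6975*(-545) = 1.
So 1126*(3376) ≡ 1 (mod 6975); multiply by 2525: t ≡ 8524400 (mod 6975).
Smallest nonnegative: t = 8524400 mod 6975 = 950.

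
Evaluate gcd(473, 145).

gcd(473, 145) = 1  (473 = 3·145 + 38, 145 = 3·38 + 31, 38 = 1·31 + 7, 31 = 4·7 + 3, 7 = 2·3 + 1, 3 = 3·1).

1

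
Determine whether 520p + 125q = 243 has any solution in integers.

no

gcd(520, 125):
  520 = 4*125 + 20
  125 = 6*20 + 5
  20 = 4*5
so gcd(520, 125) = 5.
5 does not divide 243 (remainder 3), so no integer solutions.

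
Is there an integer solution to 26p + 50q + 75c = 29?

gcd(50, 26) = 2  (50 = 1*26 + 24, 26 = 1*24 + 2, 24 = 12*2).
gcd(2, 75) = 1.
1 divides 29, so integer solutions exist.

yes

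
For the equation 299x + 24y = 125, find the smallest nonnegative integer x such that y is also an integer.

7

gcd(299, 24):
  299 = 12×24 + 11
  24 = 2×11 + 2
  11 = 5×2 + 1
  2 = 2×1
so gcd(299, 24) = 1.
1 divides 125, so solutions exist.
Back-substitute for Bézout coefficients:
  1 = 11 - 5×2
  ... = 299×(11) + 24×(-137)
Scale by 125/1 = 125: (x₀, y₀) = (1375, -17125).
General solution: x = 1375 + 24t, y = -17125 - 299t for integer t.
x ≥ 0: smallest is 1375 mod 24 = 7 (at t = -57), with y = -82.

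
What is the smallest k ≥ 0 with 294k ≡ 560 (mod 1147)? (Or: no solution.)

gcd(1147, 294):
  1147 = 3·294 + 265
  294 = 1·265 + 29
  265 = 9·29 + 4
  29 = 7·4 + 1
  4 = 4·1
so gcd(1147, 294) = 1.
1 divides 560, so solutions exist.
Back-substitute for Bézout coefficients:
  1 = 29 - 7·4
  ... = 294·(277) + 1147·(-71)
So 294·(277) ≡ 1 (mod 1147); multiply by 560: k ≡ 155120 (mod 1147).
Smallest nonnegative: k = 155120 mod 1147 = 275.

275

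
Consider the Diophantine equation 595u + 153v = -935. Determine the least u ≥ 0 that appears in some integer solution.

gcd(595, 153):
  595 = 3×153 + 136
  153 = 1×136 + 17
  136 = 8×17
so gcd(595, 153) = 17.
17 divides -935, so solutions exist.
Back-substitute for Bézout coefficients:
  17 = 153 - 1×136
  ... = 595×(-1) + 153×(4)
Scale by -935/17 = -55: (u₀, v₀) = (55, -220).
General solution: u = 55 + 9t, v = -220 - 35t for integer t.
u ≥ 0: smallest is 55 mod 9 = 1 (at t = -6), with v = -10.

1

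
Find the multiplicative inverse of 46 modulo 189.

37

gcd(189, 46) = 1  (189 = 4*46 + 5, 46 = 9*5 + 1, 5 = 5*1).
Back-substituting, 46*(37) + 189*(-9) = 1.
So 46*37 ≡ 1 (mod 189), and 37 mod 189 = 37.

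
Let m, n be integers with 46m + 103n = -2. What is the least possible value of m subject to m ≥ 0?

94

gcd(103, 46) = 1  (103 = 2×46 + 11, 46 = 4×11 + 2, 11 = 5×2 + 1, 2 = 2×1).
1 divides -2, so solutions exist.
Back-substituting, 46×(-47) + 103×(21) = 1.
Scale by -2/1 = -2: (m₀, n₀) = (94, -42).
General solution: m = 94 + 103t, n = -42 - 46t for integer t.
m ≥ 0: smallest is 94 mod 103 = 94 (at t = 0), with n = -42.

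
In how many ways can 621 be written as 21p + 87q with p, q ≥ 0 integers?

1

gcd(87, 21) = 3  (87 = 4*21 + 3, 21 = 7*3).
Back-substituting, 21*(-4) + 87*(1) = 3.
Scale by 207: one solution is (-828, 207). Reduce p mod 29: (13, 4).
General: p = 13 + 29t, q = 4 - 7t.
p ≥ 0 ⇒ t ≥ 0; q ≥ 0 ⇒ t ≤ 0. So t ∈ [0, 0]: 1 solution.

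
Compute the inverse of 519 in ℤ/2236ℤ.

gcd(2236, 519):
  2236 = 4×519 + 160
  519 = 3×160 + 39
  160 = 4×39 + 4
  39 = 9×4 + 3
  4 = 1×3 + 1
  3 = 3×1
so gcd(2236, 519) = 1.
Back-substitute for Bézout coefficients:
  1 = 4 - 1×3
  ... = 519×(-573) + 2236×(133)
So 519×-573 ≡ 1 (mod 2236), and -573 mod 2236 = 1663.

1663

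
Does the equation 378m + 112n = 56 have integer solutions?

yes

gcd(378, 112) = 14  (378 = 3·112 + 42, 112 = 2·42 + 28, 42 = 1·28 + 14, 28 = 2·14).
14 divides 56, so integer solutions exist.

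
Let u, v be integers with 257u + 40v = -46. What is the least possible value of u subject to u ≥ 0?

2

gcd(257, 40):
  257 = 6*40 + 17
  40 = 2*17 + 6
  17 = 2*6 + 5
  6 = 1*5 + 1
  5 = 5*1
so gcd(257, 40) = 1.
1 divides -46, so solutions exist.
Back-substitute for Bézout coefficients:
  1 = 6 - 1*5
  ... = 257*(-7) + 40*(45)
Scale by -46/1 = -46: (u₀, v₀) = (322, -2070).
General solution: u = 322 + 40t, v = -2070 - 257t for integer t.
u ≥ 0: smallest is 322 mod 40 = 2 (at t = -8), with v = -14.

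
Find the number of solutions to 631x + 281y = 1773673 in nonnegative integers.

10

gcd(631, 281) = 1.
By Bézout, 631·(-57) + 281·(128) = 1.
One solution: (224, 5809).
General: x = 224 + 281t, y = 5809 - 631t.
x ≥ 0 ⇒ t ≥ 0; y ≥ 0 ⇒ t ≤ 9. So t ∈ [0, 9]: 10 solutions.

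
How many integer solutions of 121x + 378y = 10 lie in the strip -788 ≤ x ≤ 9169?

26

gcd(378, 121):
  378 = 3×121 + 15
  121 = 8×15 + 1
  15 = 15×1
so gcd(378, 121) = 1.
Back-substitute for Bézout coefficients:
  1 = 121 - 8×15
  ... = 121×(25) + 378×(-8)
Scale by 10: particular solution (250, -80); reduce x mod 378: (250, -80).
General solution: x = 250 + 378t, y = -80 - 121t for integer t.
-788 ≤ 250 + 378t ≤ 9169 gives t ∈ [-2, 23], which is 26 values.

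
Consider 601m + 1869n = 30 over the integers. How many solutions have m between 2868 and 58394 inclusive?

gcd(1869, 601):
  1869 = 3*601 + 66
  601 = 9*66 + 7
  66 = 9*7 + 3
  7 = 2*3 + 1
  3 = 3*1
so gcd(1869, 601) = 1.
Back-substitute for Bézout coefficients:
  1 = 7 - 2*3
  ... = 601*(538) + 1869*(-173)
Scale by 30: particular solution (16140, -5190); reduce m mod 1869: (1188, -382).
General solution: m = 1188 + 1869t, n = -382 - 601t for integer t.
2868 ≤ 1188 + 1869t ≤ 58394 gives t ∈ [1, 30], which is 30 values.

30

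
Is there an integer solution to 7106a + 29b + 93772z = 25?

yes

gcd(7106, 29) = 1  (7106 = 245·29 + 1, 29 = 29·1).
gcd(1, 93772) = 1.
1 divides 25, so integer solutions exist.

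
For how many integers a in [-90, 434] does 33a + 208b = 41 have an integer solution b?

3

gcd(208, 33) = 1  (208 = 6×33 + 10, 33 = 3×10 + 3, 10 = 3×3 + 1, 3 = 3×1).
Back-substituting, 33×(-63) + 208×(10) = 1.
Scale by 41: particular solution (-2583, 410); reduce a mod 208: (121, -19).
General solution: a = 121 + 208t, b = -19 - 33t for integer t.
-90 ≤ 121 + 208t ≤ 434 gives t ∈ [-1, 1], which is 3 values.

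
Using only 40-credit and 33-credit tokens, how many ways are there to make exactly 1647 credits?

1

Need nonnegative integers with 40j + 33k = 1647.
gcd(40, 33) = 1, and 40·(-14) + 33·(17) = 1.
So (j₀, k₀) = (-23058, 27999); general j = -23058 + 33t, k = 27999 - 40t.
j ≥ 0 ⇒ t ≥ 699; k ≥ 0 ⇒ t ≤ 699. That's 1 value of t.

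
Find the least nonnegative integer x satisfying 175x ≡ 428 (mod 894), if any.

452

gcd(894, 175):
  894 = 5·175 + 19
  175 = 9·19 + 4
  19 = 4·4 + 3
  4 = 1·3 + 1
  3 = 3·1
so gcd(894, 175) = 1.
1 divides 428, so solutions exist.
Back-substitute for Bézout coefficients:
  1 = 4 - 1·3
  ... = 175·(235) + 894·(-46)
So 175·(235) ≡ 1 (mod 894); multiply by 428: x ≡ 100580 (mod 894).
Smallest nonnegative: x = 100580 mod 894 = 452.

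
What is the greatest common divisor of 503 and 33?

1

gcd(503, 33):
  503 = 15·33 + 8
  33 = 4·8 + 1
  8 = 8·1
so gcd(503, 33) = 1.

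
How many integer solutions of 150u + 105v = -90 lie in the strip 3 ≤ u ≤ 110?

16

gcd(150, 105):
  150 = 1×105 + 45
  105 = 2×45 + 15
  45 = 3×15
so gcd(150, 105) = 15.
Back-substitute for Bézout coefficients:
  15 = 105 - 2×45
  ... = 150×(-2) + 105×(3)
Scale by -6: particular solution (12, -18); reduce u mod 7: (5, -8).
General solution: u = 5 + 7t, v = -8 - 10t for integer t.
3 ≤ 5 + 7t ≤ 110 gives t ∈ [0, 15], which is 16 values.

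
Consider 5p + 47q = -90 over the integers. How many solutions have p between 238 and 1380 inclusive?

24

gcd(47, 5) = 1.
By Bézout, 5×(19) + 47×(-2) = 1.
Particular solution: (29, -5).
General solution: p = 29 + 47t, q = -5 - 5t for integer t.
238 ≤ 29 + 47t ≤ 1380 gives t ∈ [5, 28], which is 24 values.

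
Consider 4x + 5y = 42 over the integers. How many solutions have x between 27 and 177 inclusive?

gcd(5, 4) = 1.
By Bézout, 4×(-1) + 5×(1) = 1.
Particular solution: (3, 6).
General solution: x = 3 + 5t, y = 6 - 4t for integer t.
27 ≤ 3 + 5t ≤ 177 gives t ∈ [5, 34], which is 30 values.

30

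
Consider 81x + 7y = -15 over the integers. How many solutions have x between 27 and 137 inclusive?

15

gcd(81, 7):
  81 = 11×7 + 4
  7 = 1×4 + 3
  4 = 1×3 + 1
  3 = 3×1
so gcd(81, 7) = 1.
Back-substitute for Bézout coefficients:
  1 = 4 - 1×3
  ... = 81×(2) + 7×(-23)
Scale by -15: particular solution (-30, 345); reduce x mod 7: (5, -60).
General solution: x = 5 + 7t, y = -60 - 81t for integer t.
27 ≤ 5 + 7t ≤ 137 gives t ∈ [4, 18], which is 15 values.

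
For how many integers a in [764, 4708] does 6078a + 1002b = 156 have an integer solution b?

24

gcd(6078, 1002):
  6078 = 6·1002 + 66
  1002 = 15·66 + 12
  66 = 5·12 + 6
  12 = 2·6
so gcd(6078, 1002) = 6.
Back-substitute for Bézout coefficients:
  6 = 66 - 5·12
  ... = 6078·(76) + 1002·(-461)
Scale by 26: particular solution (1976, -11986); reduce a mod 167: (139, -843).
General solution: a = 139 + 167t, b = -843 - 1013t for integer t.
764 ≤ 139 + 167t ≤ 4708 gives t ∈ [4, 27], which is 24 values.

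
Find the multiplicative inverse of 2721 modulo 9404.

gcd(9404, 2721):
  9404 = 3*2721 + 1241
  2721 = 2*1241 + 239
  1241 = 5*239 + 46
  239 = 5*46 + 9
  46 = 5*9 + 1
  9 = 9*1
so gcd(9404, 2721) = 1.
Back-substitute for Bézout coefficients:
  1 = 46 - 5*9
  ... = 2721*(-1023) + 9404*(296)
So 2721*-1023 ≡ 1 (mod 9404), and -1023 mod 9404 = 8381.

8381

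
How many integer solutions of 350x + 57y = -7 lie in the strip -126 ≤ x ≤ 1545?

gcd(350, 57):
  350 = 6*57 + 8
  57 = 7*8 + 1
  8 = 8*1
so gcd(350, 57) = 1.
Back-substitute for Bézout coefficients:
  1 = 57 - 7*8
  ... = 350*(-7) + 57*(43)
Scale by -7: particular solution (49, -301); reduce x mod 57: (49, -301).
General solution: x = 49 + 57t, y = -301 - 350t for integer t.
-126 ≤ 49 + 57t ≤ 1545 gives t ∈ [-3, 26], which is 30 values.

30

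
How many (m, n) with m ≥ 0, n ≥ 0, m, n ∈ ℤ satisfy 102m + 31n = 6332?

gcd(102, 31) = 1  (102 = 3·31 + 9, 31 = 3·9 + 4, 9 = 2·4 + 1, 4 = 4·1).
Back-substituting, 102·(7) + 31·(-23) = 1.
Scale by 6332: one solution is (44324, -145636). Reduce m mod 31: (25, 122).
General: m = 25 + 31t, n = 122 - 102t.
m ≥ 0 ⇒ t ≥ 0; n ≥ 0 ⇒ t ≤ 1. So t ∈ [0, 1]: 2 solutions.

2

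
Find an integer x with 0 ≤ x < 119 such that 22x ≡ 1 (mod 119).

gcd(119, 22) = 1  (119 = 5×22 + 9, 22 = 2×9 + 4, 9 = 2×4 + 1, 4 = 4×1).
Back-substituting, 22×(-27) + 119×(5) = 1.
So 22×-27 ≡ 1 (mod 119), and -27 mod 119 = 92.

92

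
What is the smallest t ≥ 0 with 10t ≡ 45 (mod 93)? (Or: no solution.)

51

gcd(93, 10) = 1.
1 divides 45, so solutions exist.
By Bézout, 10*(28) + 93*(-3) = 1.
So 10*(28) ≡ 1 (mod 93); multiply by 45: t ≡ 1260 (mod 93).
Smallest nonnegative: t = 1260 mod 93 = 51.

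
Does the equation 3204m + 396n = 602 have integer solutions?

no

gcd(3204, 396) = 36  (3204 = 8*396 + 36, 396 = 11*36).
36 does not divide 602 (remainder 26), so no integer solutions.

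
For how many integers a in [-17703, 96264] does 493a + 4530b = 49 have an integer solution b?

25

gcd(4530, 493) = 1.
By Bézout, 493×(487) + 4530×(-53) = 1.
Particular solution: (1213, -132).
General solution: a = 1213 + 4530t, b = -132 - 493t for integer t.
-17703 ≤ 1213 + 4530t ≤ 96264 gives t ∈ [-4, 20], which is 25 values.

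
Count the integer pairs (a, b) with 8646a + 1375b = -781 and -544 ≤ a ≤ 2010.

gcd(8646, 1375):
  8646 = 6×1375 + 396
  1375 = 3×396 + 187
  396 = 2×187 + 22
  187 = 8×22 + 11
  22 = 2×11
so gcd(8646, 1375) = 11.
Back-substitute for Bézout coefficients:
  11 = 187 - 8×22
  ... = 8646×(-59) + 1375×(371)
Scale by -71: particular solution (4189, -26341); reduce a mod 125: (64, -403).
General solution: a = 64 + 125t, b = -403 - 786t for integer t.
-544 ≤ 64 + 125t ≤ 2010 gives t ∈ [-4, 15], which is 20 values.

20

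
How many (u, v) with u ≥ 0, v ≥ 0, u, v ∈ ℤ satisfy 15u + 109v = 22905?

gcd(109, 15):
  109 = 7×15 + 4
  15 = 3×4 + 3
  4 = 1×3 + 1
  3 = 3×1
so gcd(109, 15) = 1.
Back-substitute for Bézout coefficients:
  1 = 4 - 1×3
  ... = 15×(-29) + 109×(4)
Scale by 22905: one solution is (-664245, 91620). Reduce u mod 109: (1, 210).
General: u = 1 + 109t, v = 210 - 15t.
u ≥ 0 ⇒ t ≥ 0; v ≥ 0 ⇒ t ≤ 14. So t ∈ [0, 14]: 15 solutions.

15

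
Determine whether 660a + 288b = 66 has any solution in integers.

gcd(660, 288):
  660 = 2·288 + 84
  288 = 3·84 + 36
  84 = 2·36 + 12
  36 = 3·12
so gcd(660, 288) = 12.
12 does not divide 66 (remainder 6), so no integer solutions.

no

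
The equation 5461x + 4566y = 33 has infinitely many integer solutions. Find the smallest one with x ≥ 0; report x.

801

gcd(5461, 4566) = 1.
1 divides 33, so solutions exist.
By Bézout, 5461*(301) + 4566*(-360) = 1.
Scale by 33/1 = 33: (x₀, y₀) = (9933, -11880).
General solution: x = 9933 + 4566t, y = -11880 - 5461t for integer t.
x ≥ 0: smallest is 9933 mod 4566 = 801 (at t = -2), with y = -958.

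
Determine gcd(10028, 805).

gcd(10028, 805) = 23  (10028 = 12*805 + 368, 805 = 2*368 + 69, 368 = 5*69 + 23, 69 = 3*23).

23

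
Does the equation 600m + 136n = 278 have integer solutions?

no

gcd(600, 136):
  600 = 4*136 + 56
  136 = 2*56 + 24
  56 = 2*24 + 8
  24 = 3*8
so gcd(600, 136) = 8.
8 does not divide 278 (remainder 6), so no integer solutions.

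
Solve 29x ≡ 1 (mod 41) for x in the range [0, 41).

gcd(41, 29) = 1  (41 = 1*29 + 12, 29 = 2*12 + 5, 12 = 2*5 + 2, 5 = 2*2 + 1, 2 = 2*1).
Back-substituting, 29*(17) + 41*(-12) = 1.
So 29*17 ≡ 1 (mod 41), and 17 mod 41 = 17.

17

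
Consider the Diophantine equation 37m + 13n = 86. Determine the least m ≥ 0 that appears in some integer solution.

gcd(37, 13):
  37 = 2·13 + 11
  13 = 1·11 + 2
  11 = 5·2 + 1
  2 = 2·1
so gcd(37, 13) = 1.
1 divides 86, so solutions exist.
Back-substitute for Bézout coefficients:
  1 = 11 - 5·2
  ... = 37·(6) + 13·(-17)
Scale by 86/1 = 86: (m₀, n₀) = (516, -1462).
General solution: m = 516 + 13t, n = -1462 - 37t for integer t.
m ≥ 0: smallest is 516 mod 13 = 9 (at t = -39), with n = -19.

9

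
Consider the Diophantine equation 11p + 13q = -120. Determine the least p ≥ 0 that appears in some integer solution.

gcd(13, 11) = 1  (13 = 1·11 + 2, 11 = 5·2 + 1, 2 = 2·1).
1 divides -120, so solutions exist.
Back-substituting, 11·(6) + 13·(-5) = 1.
Scale by -120/1 = -120: (p₀, q₀) = (-720, 600).
General solution: p = -720 + 13t, q = 600 - 11t for integer t.
p ≥ 0: smallest is -720 mod 13 = 8 (at t = 56), with q = -16.

8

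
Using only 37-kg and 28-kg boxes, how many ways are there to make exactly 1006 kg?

Need nonnegative integers with 37j + 28k = 1006.
gcd(37, 28) = 1, and 37·(-3) + 28·(4) = 1.
So (j₀, k₀) = (-3018, 4024); general j = -3018 + 28t, k = 4024 - 37t.
j ≥ 0 ⇒ t ≥ 108; k ≥ 0 ⇒ t ≤ 108. That's 1 value of t.

1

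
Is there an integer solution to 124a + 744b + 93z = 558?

gcd(744, 124) = 124  (744 = 6×124).
gcd(124, 93) = 31.
31 divides 558, so integer solutions exist.

yes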